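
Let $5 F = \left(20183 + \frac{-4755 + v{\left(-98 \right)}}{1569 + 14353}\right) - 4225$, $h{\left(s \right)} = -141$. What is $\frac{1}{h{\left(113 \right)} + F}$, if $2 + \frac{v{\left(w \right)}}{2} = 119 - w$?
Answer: $\frac{79610}{242853941} \approx 0.00032781$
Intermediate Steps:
$v{\left(w \right)} = 234 - 2 w$ ($v{\left(w \right)} = -4 + 2 \left(119 - w\right) = -4 - \left(-238 + 2 w\right) = 234 - 2 w$)
$F = \frac{254078951}{79610}$ ($F = \frac{\left(20183 + \frac{-4755 + \left(234 - -196\right)}{1569 + 14353}\right) - 4225}{5} = \frac{\left(20183 + \frac{-4755 + \left(234 + 196\right)}{15922}\right) - 4225}{5} = \frac{\left(20183 + \left(-4755 + 430\right) \frac{1}{15922}\right) - 4225}{5} = \frac{\left(20183 - \frac{4325}{15922}\right) - 4225}{5} = \frac{\frac{321349401}{15922} - 4225}{5} = \frac{1}{5} \cdot \frac{254078951}{15922} = \frac{254078951}{79610} \approx 3191.5$)
$\frac{1}{h{\left(113 \right)} + F} = \frac{1}{-141 + \frac{254078951}{79610}} = \frac{1}{\frac{242853941}{79610}} = \frac{79610}{242853941}$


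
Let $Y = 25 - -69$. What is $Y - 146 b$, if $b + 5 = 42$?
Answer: $-5308$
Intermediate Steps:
$b = 37$ ($b = -5 + 42 = 37$)
$Y = 94$ ($Y = 25 + 69 = 94$)
$Y - 146 b = 94 - 5402 = -5308$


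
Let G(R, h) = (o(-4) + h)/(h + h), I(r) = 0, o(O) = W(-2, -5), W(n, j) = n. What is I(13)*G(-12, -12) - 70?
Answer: -70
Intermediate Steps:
o(O) = -2
G(R, h) = (-2 + h)/(2*h) (G(R, h) = (-2 + h)/(h + h) = (-2 + h)/((2*h)) = (-2 + h)*(1/(2*h)) = (-2 + h)/(2*h))
I(13)*G(-12, -12) - 70 = 0*((½)*(-2 - 12)/(-12)) - 70 = 0*((½)*(-1/12)*(-14)) - 70 = 0*(7/12) - 70 = 0 - 70 = -70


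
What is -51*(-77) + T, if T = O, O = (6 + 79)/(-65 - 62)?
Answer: 498644/127 ≈ 3926.3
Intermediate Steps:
O = -85/127 (O = 85/(-127) = 85*(-1/127) = -85/127 ≈ -0.66929)
T = -85/127 ≈ -0.66929
-51*(-77) + T = -51*(-77) - 85/127 = 3927 - 85/127 = 498644/127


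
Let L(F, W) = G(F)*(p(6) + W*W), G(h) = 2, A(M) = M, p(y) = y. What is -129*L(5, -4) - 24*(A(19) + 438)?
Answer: -16644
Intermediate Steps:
L(F, W) = 12 + 2*W² (L(F, W) = 2*(6 + W*W) = 2*(6 + W²) = 12 + 2*W²)
-129*L(5, -4) - 24*(A(19) + 438) = -129*(12 + 2*(-4)²) - 24*(19 + 438) = -129*(12 + 2*16) - 24*457 = -129*(12 + 32) - 1*10968 = -129*44 - 10968 = -5676 - 10968 = -16644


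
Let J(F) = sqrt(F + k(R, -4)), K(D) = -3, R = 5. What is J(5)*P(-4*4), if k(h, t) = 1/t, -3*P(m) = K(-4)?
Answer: sqrt(19)/2 ≈ 2.1795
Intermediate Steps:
P(m) = 1 (P(m) = -1/3*(-3) = 1)
J(F) = sqrt(-1/4 + F) (J(F) = sqrt(F + 1/(-4)) = sqrt(F - 1/4) = sqrt(-1/4 + F))
J(5)*P(-4*4) = (sqrt(-1 + 4*5)/2)*1 = (sqrt(-1 + 20)/2)*1 = (sqrt(19)/2)*1 = sqrt(19)/2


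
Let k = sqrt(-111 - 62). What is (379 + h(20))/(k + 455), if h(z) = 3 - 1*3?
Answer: 172445/207198 - 379*I*sqrt(173)/207198 ≈ 0.83227 - 0.024059*I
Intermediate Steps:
k = I*sqrt(173) (k = sqrt(-173) = I*sqrt(173) ≈ 13.153*I)
h(z) = 0 (h(z) = 3 - 3 = 0)
(379 + h(20))/(k + 455) = (379 + 0)/(I*sqrt(173) + 455) = 379/(455 + I*sqrt(173))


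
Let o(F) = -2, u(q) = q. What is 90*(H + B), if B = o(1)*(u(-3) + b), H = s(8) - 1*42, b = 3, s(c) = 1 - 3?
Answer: -3960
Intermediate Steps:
s(c) = -2
H = -44 (H = -2 - 1*42 = -2 - 42 = -44)
B = 0 (B = -2*(-3 + 3) = -2*0 = 0)
90*(H + B) = 90*(-44 + 0) = 90*(-44) = -3960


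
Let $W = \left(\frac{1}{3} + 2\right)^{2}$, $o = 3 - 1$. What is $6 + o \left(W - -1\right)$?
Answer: $\frac{170}{9} \approx 18.889$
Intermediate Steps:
$o = 2$ ($o = 3 - 1 = 2$)
$W = \frac{49}{9}$ ($W = \left(\frac{1}{3} + 2\right)^{2} = \left(\frac{7}{3}\right)^{2} = \frac{49}{9} \approx 5.4444$)
$6 + o \left(W - -1\right) = 6 + 2 \left(\frac{49}{9} - -1\right) = 6 + 2 \left(\frac{49}{9} + 1\right) = 6 + 2 \cdot \frac{58}{9} = 6 + \frac{116}{9} = \frac{170}{9}$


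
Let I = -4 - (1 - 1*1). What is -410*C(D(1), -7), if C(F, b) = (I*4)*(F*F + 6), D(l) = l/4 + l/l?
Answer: 49610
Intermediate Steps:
I = -4 (I = -4 - (1 - 1) = -4 - 1*0 = -4 + 0 = -4)
D(l) = 1 + l/4 (D(l) = l*(¼) + 1 = l/4 + 1 = 1 + l/4)
C(F, b) = -96 - 16*F² (C(F, b) = (-4*4)*(F*F + 6) = -16*(F² + 6) = -16*(6 + F²) = -96 - 16*F²)
-410*C(D(1), -7) = -410*(-96 - 16*(1 + (¼)*1)²) = -410*(-96 - 16*(1 + ¼)²) = -410*(-96 - 16*(5/4)²) = -410*(-96 - 16*25/16) = -410*(-96 - 25) = -410*(-121) = 49610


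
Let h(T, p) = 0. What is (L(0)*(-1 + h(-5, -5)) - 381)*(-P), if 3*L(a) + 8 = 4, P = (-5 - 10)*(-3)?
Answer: 17085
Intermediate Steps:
P = 45 (P = -15*(-3) = 45)
L(a) = -4/3 (L(a) = -8/3 + (1/3)*4 = -8/3 + 4/3 = -4/3)
(L(0)*(-1 + h(-5, -5)) - 381)*(-P) = (-4*(-1 + 0)/3 - 381)*(-1*45) = (-4/3*(-1) - 381)*(-45) = (4/3 - 381)*(-45) = -1139/3*(-45) = 17085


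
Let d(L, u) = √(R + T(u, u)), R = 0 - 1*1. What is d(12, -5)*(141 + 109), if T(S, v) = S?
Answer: 250*I*√6 ≈ 612.37*I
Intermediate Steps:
R = -1 (R = 0 - 1 = -1)
d(L, u) = √(-1 + u)
d(12, -5)*(141 + 109) = √(-1 - 5)*(141 + 109) = √(-6)*250 = (I*√6)*250 = 250*I*√6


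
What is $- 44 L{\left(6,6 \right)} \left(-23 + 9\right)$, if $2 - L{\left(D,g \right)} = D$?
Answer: $-2464$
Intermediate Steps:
$L{\left(D,g \right)} = 2 - D$
$- 44 L{\left(6,6 \right)} \left(-23 + 9\right) = - 44 \left(2 - 6\right) \left(-23 + 9\right) = - 44 \left(2 - 6\right) \left(-14\right) = \left(-44\right) \left(-4\right) \left(-14\right) = 176 \left(-14\right) = -2464$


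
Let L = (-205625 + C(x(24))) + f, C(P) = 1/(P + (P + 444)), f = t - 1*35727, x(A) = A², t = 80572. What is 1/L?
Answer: -1596/256604879 ≈ -6.2197e-6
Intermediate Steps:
f = 44845 (f = 80572 - 1*35727 = 80572 - 35727 = 44845)
C(P) = 1/(444 + 2*P) (C(P) = 1/(P + (444 + P)) = 1/(444 + 2*P))
L = -256604879/1596 (L = (-205625 + 1/(2*(222 + 24²))) + 44845 = (-205625 + 1/(2*(222 + 576))) + 44845 = (-205625 + (½)/798) + 44845 = (-205625 + (½)*(1/798)) + 44845 = (-205625 + 1/1596) + 44845 = -328177499/1596 + 44845 = -256604879/1596 ≈ -1.6078e+5)
1/L = 1/(-256604879/1596) = -1596/256604879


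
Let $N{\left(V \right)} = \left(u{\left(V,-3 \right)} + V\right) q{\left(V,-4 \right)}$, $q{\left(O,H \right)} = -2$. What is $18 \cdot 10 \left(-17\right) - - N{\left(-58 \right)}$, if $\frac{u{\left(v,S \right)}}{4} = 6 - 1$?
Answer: $-2984$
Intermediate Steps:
$u{\left(v,S \right)} = 20$ ($u{\left(v,S \right)} = 4 \left(6 - 1\right) = 4 \cdot 5 = 20$)
$N{\left(V \right)} = -40 - 2 V$ ($N{\left(V \right)} = \left(20 + V\right) \left(-2\right) = -40 - 2 V$)
$18 \cdot 10 \left(-17\right) - - N{\left(-58 \right)} = 18 \cdot 10 \left(-17\right) - - (-40 - -116) = 180 \left(-17\right) - - (-40 + 116) = -3060 - \left(-1\right) 76 = -3060 - -76 = -3060 + 76 = -2984$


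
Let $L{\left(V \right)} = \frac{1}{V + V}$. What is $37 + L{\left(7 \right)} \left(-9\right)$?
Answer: $\frac{509}{14} \approx 36.357$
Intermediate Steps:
$L{\left(V \right)} = \frac{1}{2 V}$
$37 + L{\left(7 \right)} \left(-9\right) = 37 + \frac{1}{2 \cdot 7} \left(-9\right) = 37 + \frac{1}{2} \cdot \frac{1}{7} \left(-9\right) = 37 + \frac{1}{14} \left(-9\right) = 37 - \frac{9}{14} = \frac{509}{14}$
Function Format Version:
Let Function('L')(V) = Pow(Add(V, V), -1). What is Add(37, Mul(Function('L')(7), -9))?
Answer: Rational(509, 14) ≈ 36.357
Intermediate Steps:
Function('L')(V) = Mul(Rational(1, 2), Pow(V, -1)) (Function('L')(V) = Pow(Mul(2, V), -1) = Mul(Rational(1, 2), Pow(V, -1)))
Add(37, Mul(Function('L')(7), -9)) = Add(37, Mul(Mul(Rational(1, 2), Pow(7, -1)), -9)) = Add(37, Mul(Mul(Rational(1, 2), Rational(1, 7)), -9)) = Add(37, Mul(Rational(1, 14), -9)) = Add(37, Rational(-9, 14)) = Rational(509, 14)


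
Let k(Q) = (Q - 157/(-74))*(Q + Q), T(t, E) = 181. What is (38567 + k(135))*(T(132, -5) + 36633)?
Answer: 102962278736/37 ≈ 2.7828e+9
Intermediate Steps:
k(Q) = 2*Q*(157/74 + Q) (k(Q) = (Q - 157*(-1/74))*(2*Q) = (Q + 157/74)*(2*Q) = (157/74 + Q)*(2*Q) = 2*Q*(157/74 + Q))
(38567 + k(135))*(T(132, -5) + 36633) = (38567 + (1/37)*135*(157 + 74*135))*(181 + 36633) = (38567 + (1/37)*135*(157 + 9990))*36814 = (38567 + (1/37)*135*10147)*36814 = (38567 + 1369845/37)*36814 = (2796824/37)*36814 = 102962278736/37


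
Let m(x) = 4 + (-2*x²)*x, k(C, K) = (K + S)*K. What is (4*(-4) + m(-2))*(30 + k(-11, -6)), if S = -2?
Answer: 312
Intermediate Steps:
k(C, K) = K*(-2 + K) (k(C, K) = (K - 2)*K = (-2 + K)*K = K*(-2 + K))
m(x) = 4 - 2*x³
(4*(-4) + m(-2))*(30 + k(-11, -6)) = (4*(-4) + (4 - 2*(-2)³))*(30 - 6*(-2 - 6)) = (-16 + (4 - 2*(-8)))*(30 - 6*(-8)) = (-16 + (4 + 16))*(30 + 48) = (-16 + 20)*78 = 4*78 = 312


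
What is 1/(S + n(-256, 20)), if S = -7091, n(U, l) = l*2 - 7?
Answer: -1/7058 ≈ -0.00014168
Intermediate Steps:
n(U, l) = -7 + 2*l (n(U, l) = 2*l - 7 = -7 + 2*l)
1/(S + n(-256, 20)) = 1/(-7091 + (-7 + 2*20)) = 1/(-7091 + (-7 + 40)) = 1/(-7091 + 33) = 1/(-7058) = -1/7058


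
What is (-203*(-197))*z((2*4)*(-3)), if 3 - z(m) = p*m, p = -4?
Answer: -3719163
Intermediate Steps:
z(m) = 3 + 4*m (z(m) = 3 - (-4)*m = 3 + 4*m)
(-203*(-197))*z((2*4)*(-3)) = (-203*(-197))*(3 + 4*((2*4)*(-3))) = 39991*(3 + 4*(8*(-3))) = 39991*(3 + 4*(-24)) = 39991*(3 - 96) = 39991*(-93) = -3719163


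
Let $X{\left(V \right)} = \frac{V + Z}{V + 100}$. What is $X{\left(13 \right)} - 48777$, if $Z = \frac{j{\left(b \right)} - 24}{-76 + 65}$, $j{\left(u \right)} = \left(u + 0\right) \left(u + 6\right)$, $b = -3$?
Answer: $- \frac{5511785}{113} \approx -48777.0$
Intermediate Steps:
$j{\left(u \right)} = u \left(6 + u\right)$
$Z = 3$ ($Z = \frac{- 3 \left(6 - 3\right) - 24}{-76 + 65} = \frac{\left(-3\right) 3 - 24}{-11} = \left(-9 - 24\right) \left(- \frac{1}{11}\right) = \left(-33\right) \left(- \frac{1}{11}\right) = 3$)
$X{\left(V \right)} = \frac{3 + V}{100 + V}$ ($X{\left(V \right)} = \frac{V + 3}{V + 100} = \frac{3 + V}{100 + V}$)
$X{\left(13 \right)} - 48777 = \frac{3 + 13}{100 + 13} - 48777 = \frac{1}{113} \cdot 16 - 48777 = \frac{16}{113} - 48777 = - \frac{5511785}{113}$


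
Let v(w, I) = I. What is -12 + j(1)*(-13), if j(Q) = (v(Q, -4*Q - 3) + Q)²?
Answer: -480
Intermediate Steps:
j(Q) = (-3 - 3*Q)² (j(Q) = ((-4*Q - 3) + Q)² = ((-3 - 4*Q) + Q)² = (-3 - 3*Q)²)
-12 + j(1)*(-13) = -12 + (9*(1 + 1)²)*(-13) = -12 + (9*2²)*(-13) = -12 + (9*4)*(-13) = -12 + 36*(-13) = -12 - 468 = -480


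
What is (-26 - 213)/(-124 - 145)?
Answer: 239/269 ≈ 0.88848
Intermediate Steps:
(-26 - 213)/(-124 - 145) = -239/(-269) = -239*(-1/269) = 239/269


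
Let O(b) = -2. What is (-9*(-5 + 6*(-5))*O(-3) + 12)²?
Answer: 381924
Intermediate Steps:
(-9*(-5 + 6*(-5))*O(-3) + 12)² = (-9*(-5 + 6*(-5))*(-2) + 12)² = (-9*(-5 - 30)*(-2) + 12)² = (-(-315)*(-2) + 12)² = (-9*70 + 12)² = (-630 + 12)² = (-618)² = 381924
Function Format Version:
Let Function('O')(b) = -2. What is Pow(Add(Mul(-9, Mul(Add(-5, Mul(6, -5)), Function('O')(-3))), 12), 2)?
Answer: 381924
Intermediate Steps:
Pow(Add(Mul(-9, Mul(Add(-5, Mul(6, -5)), Function('O')(-3))), 12), 2) = Pow(Add(Mul(-9, Mul(Add(-5, Mul(6, -5)), -2)), 12), 2) = Pow(Add(Mul(-9, Mul(Add(-5, -30), -2)), 12), 2) = Pow(Add(Mul(-9, Mul(-35, -2)), 12), 2) = Pow(Add(Mul(-9, 70), 12), 2) = Pow(Add(-630, 12), 2) = Pow(-618, 2) = 381924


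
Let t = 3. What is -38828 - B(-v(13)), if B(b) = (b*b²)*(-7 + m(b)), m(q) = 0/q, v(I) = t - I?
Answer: -31828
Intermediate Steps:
v(I) = 3 - I
m(q) = 0
B(b) = -7*b³ (B(b) = (b*b²)*(-7 + 0) = b³*(-7) = -7*b³)
-38828 - B(-v(13)) = -38828 - (-7)*(-(3 - 1*13))³ = -38828 - (-7)*(-(3 - 13))³ = -38828 - (-7)*(-1*(-10))³ = -38828 - (-7)*10³ = -38828 - (-7)*1000 = -38828 - 1*(-7000) = -38828 + 7000 = -31828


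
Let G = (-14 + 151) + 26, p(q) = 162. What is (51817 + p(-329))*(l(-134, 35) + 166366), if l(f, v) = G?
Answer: 8656010891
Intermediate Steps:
G = 163 (G = 137 + 26 = 163)
l(f, v) = 163
(51817 + p(-329))*(l(-134, 35) + 166366) = (51817 + 162)*(163 + 166366) = 51979*166529 = 8656010891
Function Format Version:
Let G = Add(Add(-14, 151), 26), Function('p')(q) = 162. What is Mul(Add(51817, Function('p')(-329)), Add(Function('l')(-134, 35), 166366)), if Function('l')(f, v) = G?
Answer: 8656010891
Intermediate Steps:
G = 163 (G = Add(137, 26) = 163)
Function('l')(f, v) = 163
Mul(Add(51817, Function('p')(-329)), Add(Function('l')(-134, 35), 166366)) = Mul(Add(51817, 162), Add(163, 166366)) = Mul(51979, 166529) = 8656010891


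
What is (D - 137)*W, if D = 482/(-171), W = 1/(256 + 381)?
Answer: -23909/108927 ≈ -0.21950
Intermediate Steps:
W = 1/637 ≈ 0.0015699
D = -482/171 (D = 482*(-1/171) = -482/171 ≈ -2.8187)
(D - 137)*W = (-482/171 - 137)*(1/637) = -23909/171*1/637 = -23909/108927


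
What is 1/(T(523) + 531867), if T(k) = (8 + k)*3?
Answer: 1/533460 ≈ 1.8746e-6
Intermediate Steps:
T(k) = 24 + 3*k
1/(T(523) + 531867) = 1/((24 + 3*523) + 531867) = 1/((24 + 1569) + 531867) = 1/(1593 + 531867) = 1/533460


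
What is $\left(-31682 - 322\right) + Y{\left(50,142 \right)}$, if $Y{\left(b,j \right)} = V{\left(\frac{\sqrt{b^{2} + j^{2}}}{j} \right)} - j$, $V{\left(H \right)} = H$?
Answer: $-32146 + \frac{\sqrt{5666}}{71} \approx -32145.0$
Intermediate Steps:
$Y{\left(b,j \right)} = - j + \frac{\sqrt{b^{2} + j^{2}}}{j}$ ($Y{\left(b,j \right)} = \frac{\sqrt{b^{2} + j^{2}}}{j} - j = - j + \frac{\sqrt{b^{2} + j^{2}}}{j}$)
$\left(-31682 - 322\right) + Y{\left(50,142 \right)} = \left(-31682 - 322\right) - \left(142 - \frac{\sqrt{50^{2} + 142^{2}}}{142}\right) = -32004 - \left(142 - \frac{\sqrt{2500 + 20164}}{142}\right) = -32004 - \left(142 - \frac{\sqrt{22664}}{142}\right) = -32004 - \left(142 - \frac{2 \sqrt{5666}}{142}\right) = -32004 - \left(142 - \frac{\sqrt{5666}}{71}\right) = -32146 + \frac{\sqrt{5666}}{71}$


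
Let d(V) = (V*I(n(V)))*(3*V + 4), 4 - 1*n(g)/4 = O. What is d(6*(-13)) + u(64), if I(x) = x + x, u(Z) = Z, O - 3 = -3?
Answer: 574144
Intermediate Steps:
O = 0 (O = 3 - 3 = 0)
n(g) = 16 (n(g) = 16 - 4*0 = 16 + 0 = 16)
I(x) = 2*x
d(V) = 32*V*(4 + 3*V) (d(V) = (V*(2*16))*(3*V + 4) = (V*32)*(4 + 3*V) = (32*V)*(4 + 3*V) = 32*V*(4 + 3*V))
d(6*(-13)) + u(64) = 32*(6*(-13))*(4 + 3*(6*(-13))) + 64 = 32*(-78)*(4 + 3*(-78)) + 64 = 32*(-78)*(4 - 234) + 64 = 32*(-78)*(-230) + 64 = 574080 + 64 = 574144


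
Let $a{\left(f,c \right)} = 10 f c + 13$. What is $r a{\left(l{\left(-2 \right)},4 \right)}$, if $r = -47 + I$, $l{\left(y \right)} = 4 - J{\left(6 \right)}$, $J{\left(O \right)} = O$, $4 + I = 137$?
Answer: $-5762$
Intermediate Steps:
$I = 133$ ($I = -4 + 137 = 133$)
$l{\left(y \right)} = -2$ ($l{\left(y \right)} = 4 - 6 = -2$)
$a{\left(f,c \right)} = 13 + 10 c f$ ($a{\left(f,c \right)} = 10 c f + 13 = 13 + 10 c f$)
$r = 86$ ($r = -47 + 133 = 86$)
$r a{\left(l{\left(-2 \right)},4 \right)} = 86 \left(13 + 10 \cdot 4 \left(-2\right)\right) = 86 \left(13 - 80\right) = 86 \left(-67\right) = -5762$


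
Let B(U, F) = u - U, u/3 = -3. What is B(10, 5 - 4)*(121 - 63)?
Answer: -1102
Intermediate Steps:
u = -9 (u = 3*(-3) = -9)
B(U, F) = -9 - U
B(10, 5 - 4)*(121 - 63) = (-9 - 1*10)*(121 - 63) = (-9 - 10)*58 = -19*58 = -1102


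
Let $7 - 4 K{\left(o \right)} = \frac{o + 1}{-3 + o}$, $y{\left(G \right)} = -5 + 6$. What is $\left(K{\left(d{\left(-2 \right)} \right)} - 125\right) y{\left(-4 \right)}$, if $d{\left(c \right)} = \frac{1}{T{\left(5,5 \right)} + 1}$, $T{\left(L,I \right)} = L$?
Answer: $- \frac{4187}{34} \approx -123.15$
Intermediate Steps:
$y{\left(G \right)} = 1$
$d{\left(c \right)} = \frac{1}{6}$ ($d{\left(c \right)} = \frac{1}{5 + 1} = \frac{1}{6}$)
$K{\left(o \right)} = \frac{7}{4} - \frac{1 + o}{4 \left(-3 + o\right)}$ ($K{\left(o \right)} = \frac{7}{4} - \frac{\left(o + 1\right) \frac{1}{-3 + o}}{4} = \frac{7}{4} - \frac{\left(1 + o\right) \frac{1}{-3 + o}}{4} = \frac{7}{4} - \frac{\frac{1}{-3 + o} \left(1 + o\right)}{4} = \frac{7}{4} - \frac{1 + o}{4 \left(-3 + o\right)}$)
$\left(K{\left(d{\left(-2 \right)} \right)} - 125\right) y{\left(-4 \right)} = \left(\frac{-11 + 3 \cdot \frac{1}{6}}{2 \left(-3 + \frac{1}{6}\right)} - 125\right) 1 = \left(\frac{-11 + \frac{1}{2}}{2 \left(- \frac{17}{6}\right)} - 125\right) 1 = \left(\frac{1}{2} \left(- \frac{6}{17}\right) \left(- \frac{21}{2}\right) - 125\right) 1 = \left(\frac{63}{34} - 125\right) 1 = \left(- \frac{4187}{34}\right) 1 = - \frac{4187}{34}$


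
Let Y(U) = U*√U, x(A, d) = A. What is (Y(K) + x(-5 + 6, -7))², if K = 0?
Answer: 1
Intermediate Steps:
Y(U) = U^(3/2)
(Y(K) + x(-5 + 6, -7))² = (0^(3/2) + (-5 + 6))² = (0 + 1)² = 1² = 1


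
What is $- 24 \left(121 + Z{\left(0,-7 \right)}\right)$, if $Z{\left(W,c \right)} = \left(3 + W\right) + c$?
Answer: $-2808$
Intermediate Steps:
$Z{\left(W,c \right)} = 3 + W + c$
$- 24 \left(121 + Z{\left(0,-7 \right)}\right) = - 24 \left(121 + \left(3 + 0 - 7\right)\right) = - 24 \left(121 - 4\right) = \left(-24\right) 117 = -2808$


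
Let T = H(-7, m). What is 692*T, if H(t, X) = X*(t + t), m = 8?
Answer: -77504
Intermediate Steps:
H(t, X) = 2*X*t (H(t, X) = X*(2*t) = 2*X*t)
T = -112 (T = 2*8*(-7) = -112)
692*T = 692*(-112) = -77504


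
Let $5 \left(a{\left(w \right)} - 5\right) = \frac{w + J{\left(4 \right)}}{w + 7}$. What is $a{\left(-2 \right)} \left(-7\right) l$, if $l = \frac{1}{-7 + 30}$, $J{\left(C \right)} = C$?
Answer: $- \frac{889}{575} \approx -1.5461$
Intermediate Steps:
$l = \frac{1}{23} \approx 0.043478$
$a{\left(w \right)} = 5 + \frac{4 + w}{5 \left(7 + w\right)}$ ($a{\left(w \right)} = 5 + \frac{\left(w + 4\right) \frac{1}{w + 7}}{5} = 5 + \frac{\left(4 + w\right) \frac{1}{7 + w}}{5} = 5 + \frac{\frac{1}{7 + w} \left(4 + w\right)}{5} = 5 + \frac{4 + w}{5 \left(7 + w\right)}$)
$a{\left(-2 \right)} \left(-7\right) l = \frac{179 + 26 \left(-2\right)}{5 \left(7 - 2\right)} \left(-7\right) \frac{1}{23} = \frac{179 - 52}{5 \cdot 5} \left(-7\right) \frac{1}{23} = \frac{1}{5} \cdot \frac{1}{5} \cdot 127 \left(-7\right) \frac{1}{23} = \frac{127}{25} \left(-7\right) \frac{1}{23} = \left(- \frac{889}{25}\right) \frac{1}{23} = - \frac{889}{575}$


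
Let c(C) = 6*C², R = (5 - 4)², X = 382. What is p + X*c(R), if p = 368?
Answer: 2660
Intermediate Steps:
R = 1 (R = 1² = 1)
p + X*c(R) = 368 + 382*(6*1²) = 368 + 382*(6*1) = 368 + 382*6 = 368 + 2292 = 2660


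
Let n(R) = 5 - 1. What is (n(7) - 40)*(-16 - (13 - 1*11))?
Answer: 648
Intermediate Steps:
n(R) = 4
(n(7) - 40)*(-16 - (13 - 1*11)) = (4 - 40)*(-16 - (13 - 1*11)) = -36*(-16 - (13 - 11)) = -36*(-16 - 1*2) = -36*(-16 - 2) = -36*(-18) = 648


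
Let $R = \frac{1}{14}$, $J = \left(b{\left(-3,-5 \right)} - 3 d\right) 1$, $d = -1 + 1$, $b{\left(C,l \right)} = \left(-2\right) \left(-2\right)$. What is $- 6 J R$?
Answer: $- \frac{12}{7} \approx -1.7143$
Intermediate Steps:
$b{\left(C,l \right)} = 4$
$d = 0$
$J = 4$ ($J = \left(4 - 0\right) 1 = \left(4 + 0\right) 1 = 4 \cdot 1 = 4$)
$R = \frac{1}{14} \approx 0.071429$
$- 6 J R = \left(-6\right) 4 \cdot \frac{1}{14} = \left(-24\right) \frac{1}{14} = - \frac{12}{7}$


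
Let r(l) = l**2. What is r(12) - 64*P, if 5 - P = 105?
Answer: 6544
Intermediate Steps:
P = -100 (P = 5 - 1*105 = 5 - 105 = -100)
r(12) - 64*P = 12**2 - 64*(-100) = 144 + 6400 = 6544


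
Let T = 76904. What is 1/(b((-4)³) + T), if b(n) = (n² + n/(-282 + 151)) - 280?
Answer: 131/10574384 ≈ 1.2388e-5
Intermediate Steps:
b(n) = -280 + n² - n/131 (b(n) = (n² + n/(-131)) - 280 = (n² - n/131) - 280 = -280 + n² - n/131)
1/(b((-4)³) + T) = 1/((-280 + ((-4)³)² - 1/131*(-4)³) + 76904) = 1/((-280 + (-64)² - 1/131*(-64)) + 76904) = 1/((-280 + 4096 + 64/131) + 76904) = 1/(499960/131 + 76904) = 1/(10574384/131) = 131/10574384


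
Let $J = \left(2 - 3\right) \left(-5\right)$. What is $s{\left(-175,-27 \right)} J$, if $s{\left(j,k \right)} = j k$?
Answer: $23625$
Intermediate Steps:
$J = 5$ ($J = \left(-1\right) \left(-5\right) = 5$)
$s{\left(-175,-27 \right)} J = \left(-175\right) \left(-27\right) 5 = 4725 \cdot 5 = 23625$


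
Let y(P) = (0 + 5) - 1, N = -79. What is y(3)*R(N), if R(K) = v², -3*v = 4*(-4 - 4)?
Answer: 4096/9 ≈ 455.11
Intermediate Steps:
y(P) = 4 (y(P) = 5 - 1 = 4)
v = 32/3 (v = -4*(-4 - 4)/3 = -4*(-8)/3 = -⅓*(-32) = 32/3 ≈ 10.667)
R(K) = 1024/9 (R(K) = (32/3)² = 1024/9)
y(3)*R(N) = 4*(1024/9) = 4096/9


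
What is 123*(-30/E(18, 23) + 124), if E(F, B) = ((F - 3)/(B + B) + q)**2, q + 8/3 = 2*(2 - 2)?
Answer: 1520953548/104329 ≈ 14578.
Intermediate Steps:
q = -8/3 (q = -8/3 + 2*(2 - 2) = -8/3 + 2*0 = -8/3 + 0 = -8/3 ≈ -2.6667)
E(F, B) = (-8/3 + (-3 + F)/(2*B))**2 (E(F, B) = ((F - 3)/(B + B) - 8/3)**2 = ((-3 + F)/((2*B)) - 8/3)**2 = ((-3 + F)*(1/(2*B)) - 8/3)**2 = ((-3 + F)/(2*B) - 8/3)**2 = (-8/3 + (-3 + F)/(2*B))**2)
123*(-30/E(18, 23) + 124) = 123*(-30*19044/(-9 - 16*23 + 3*18)**2 + 124) = 123*(-30*19044/(-9 - 368 + 54)**2 + 124) = 123*(-30/((1/36)*(1/529)*(-323)**2) + 124) = 123*(-30/((1/36)*(1/529)*104329) + 124) = 123*(-30/104329/19044 + 124) = 123*(-30*19044/104329 + 124) = 123*(-571320/104329 + 124) = 123*(12365476/104329) = 1520953548/104329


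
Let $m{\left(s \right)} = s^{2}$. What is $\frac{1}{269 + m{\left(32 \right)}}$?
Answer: $\frac{1}{1293} \approx 0.0007734$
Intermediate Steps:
$\frac{1}{269 + m{\left(32 \right)}} = \frac{1}{269 + 32^{2}} = \frac{1}{269 + 1024} = \frac{1}{1293}$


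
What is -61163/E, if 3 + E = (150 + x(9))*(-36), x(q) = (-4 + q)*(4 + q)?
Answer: 61163/7743 ≈ 7.8991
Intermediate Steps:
E = -7743 (E = -3 + (150 + (-16 + 9²))*(-36) = -3 + (150 + (-16 + 81))*(-36) = -3 + (150 + 65)*(-36) = -3 + 215*(-36) = -3 - 7740 = -7743)
-61163/E = -61163/(-7743) = -61163*(-1/7743) = 61163/7743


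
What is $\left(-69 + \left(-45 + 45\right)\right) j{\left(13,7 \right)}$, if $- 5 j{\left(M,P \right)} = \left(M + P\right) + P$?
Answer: $\frac{1863}{5} \approx 372.6$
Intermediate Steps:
$j{\left(M,P \right)} = - \frac{2 P}{5} - \frac{M}{5}$ ($j{\left(M,P \right)} = - \frac{\left(M + P\right) + P}{5} = - \frac{M + 2 P}{5} = - \frac{2 P}{5} - \frac{M}{5}$)
$\left(-69 + \left(-45 + 45\right)\right) j{\left(13,7 \right)} = \left(-69 + \left(-45 + 45\right)\right) \left(\left(- \frac{2}{5}\right) 7 - \frac{13}{5}\right) = \left(-69 + 0\right) \left(- \frac{14}{5} - \frac{13}{5}\right) = \left(-69\right) \left(- \frac{27}{5}\right) = \frac{1863}{5}$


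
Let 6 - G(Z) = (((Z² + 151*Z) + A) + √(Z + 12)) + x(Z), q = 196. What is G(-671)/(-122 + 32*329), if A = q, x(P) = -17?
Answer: -349093/10406 - I*√659/10406 ≈ -33.547 - 0.0024669*I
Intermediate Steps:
A = 196
G(Z) = -173 - Z² - √(12 + Z) - 151*Z (G(Z) = 6 - ((((Z² + 151*Z) + 196) + √(Z + 12)) - 17) = 6 - (((196 + Z² + 151*Z) + √(12 + Z)) - 17) = 6 - ((196 + Z² + √(12 + Z) + 151*Z) - 17) = 6 - (179 + Z² + √(12 + Z) + 151*Z) = 6 + (-179 - Z² - √(12 + Z) - 151*Z) = -173 - Z² - √(12 + Z) - 151*Z)
G(-671)/(-122 + 32*329) = (-173 - 1*(-671)² - √(12 - 671) - 151*(-671))/(-122 + 32*329) = (-173 - 1*450241 - √(-659) + 101321)/(-122 + 10528) = (-173 - 450241 - I*√659 + 101321)/10406 = (-173 - 450241 - I*√659 + 101321)*(1/10406) = (-349093 - I*√659)*(1/10406) = -349093/10406 - I*√659/10406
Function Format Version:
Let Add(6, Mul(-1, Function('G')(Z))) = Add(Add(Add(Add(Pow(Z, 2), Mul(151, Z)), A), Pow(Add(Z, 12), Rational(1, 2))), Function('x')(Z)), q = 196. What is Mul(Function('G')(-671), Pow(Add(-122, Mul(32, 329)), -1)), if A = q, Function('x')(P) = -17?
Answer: Add(Rational(-349093, 10406), Mul(Rational(-1, 10406), I, Pow(659, Rational(1, 2)))) ≈ Add(-33.547, Mul(-0.0024669, I))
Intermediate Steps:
A = 196
Function('G')(Z) = Add(-173, Mul(-1, Pow(Z, 2)), Mul(-1, Pow(Add(12, Z), Rational(1, 2))), Mul(-151, Z)) (Function('G')(Z) = Add(6, Mul(-1, Add(Add(Add(Add(Pow(Z, 2), Mul(151, Z)), 196), Pow(Add(Z, 12), Rational(1, 2))), -17))) = Add(6, Mul(-1, Add(Add(Add(196, Pow(Z, 2), Mul(151, Z)), Pow(Add(12, Z), Rational(1, 2))), -17))) = Add(6, Mul(-1, Add(Add(196, Pow(Z, 2), Pow(Add(12, Z), Rational(1, 2)), Mul(151, Z)), -17))) = Add(6, Mul(-1, Add(179, Pow(Z, 2), Pow(Add(12, Z), Rational(1, 2)), Mul(151, Z)))) = Add(6, Add(-179, Mul(-1, Pow(Z, 2)), Mul(-1, Pow(Add(12, Z), Rational(1, 2))), Mul(-151, Z))) = Add(-173, Mul(-1, Pow(Z, 2)), Mul(-1, Pow(Add(12, Z), Rational(1, 2))), Mul(-151, Z)))
Mul(Function('G')(-671), Pow(Add(-122, Mul(32, 329)), -1)) = Mul(Add(-173, Mul(-1, Pow(-671, 2)), Mul(-1, Pow(Add(12, -671), Rational(1, 2))), Mul(-151, -671)), Pow(Add(-122, Mul(32, 329)), -1)) = Mul(Add(-173, Mul(-1, 450241), Mul(-1, Pow(-659, Rational(1, 2))), 101321), Pow(Add(-122, 10528), -1)) = Mul(Add(-173, -450241, Mul(-1, Mul(I, Pow(659, Rational(1, 2)))), 101321), Pow(10406, -1)) = Mul(Add(-173, -450241, Mul(-1, I, Pow(659, Rational(1, 2))), 101321), Rational(1, 10406)) = Mul(Add(-349093, Mul(-1, I, Pow(659, Rational(1, 2)))), Rational(1, 10406)) = Add(Rational(-349093, 10406), Mul(Rational(-1, 10406), I, Pow(659, Rational(1, 2))))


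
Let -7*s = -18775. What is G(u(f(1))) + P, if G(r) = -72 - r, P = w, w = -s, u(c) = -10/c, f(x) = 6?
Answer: -57802/21 ≈ -2752.5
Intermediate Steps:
s = 18775/7 (s = -⅐*(-18775) = 18775/7 ≈ 2682.1)
w = -18775/7 (w = -1*18775/7 = -18775/7 ≈ -2682.1)
P = -18775/7 ≈ -2682.1
G(u(f(1))) + P = (-72 - (-10)/6) - 18775/7 = (-72 - 1*(-5/3)) - 18775/7 = (-72 + 5/3) - 18775/7 = -211/3 - 18775/7 = -57802/21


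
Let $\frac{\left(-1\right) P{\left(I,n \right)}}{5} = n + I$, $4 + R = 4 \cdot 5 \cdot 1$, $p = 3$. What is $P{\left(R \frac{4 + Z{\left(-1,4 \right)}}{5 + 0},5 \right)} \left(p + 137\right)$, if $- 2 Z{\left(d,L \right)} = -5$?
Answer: $-18060$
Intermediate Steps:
$Z{\left(d,L \right)} = \frac{5}{2}$ ($Z{\left(d,L \right)} = \left(- \frac{1}{2}\right) \left(-5\right) = \frac{5}{2}$)
$R = 16$ ($R = -4 + 4 \cdot 5 \cdot 1 = -4 + 20 \cdot 1 = -4 + 20 = 16$)
$P{\left(I,n \right)} = - 5 I - 5 n$ ($P{\left(I,n \right)} = - 5 \left(n + I\right) = - 5 \left(I + n\right) = - 5 I - 5 n$)
$P{\left(R \frac{4 + Z{\left(-1,4 \right)}}{5 + 0},5 \right)} \left(p + 137\right) = \left(- 5 \cdot 16 \frac{4 + \frac{5}{2}}{5 + 0} - 25\right) \left(3 + 137\right) = \left(- 5 \cdot 16 \frac{13}{2 \cdot 5} - 25\right) 140 = \left(- 5 \cdot 16 \cdot \frac{13}{2} \cdot \frac{1}{5} - 25\right) 140 = \left(- 5 \cdot 16 \cdot \frac{13}{10} - 25\right) 140 = \left(\left(-5\right) \frac{104}{5} - 25\right) 140 = \left(-104 - 25\right) 140 = \left(-129\right) 140 = -18060$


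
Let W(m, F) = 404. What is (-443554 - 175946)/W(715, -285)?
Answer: -154875/101 ≈ -1533.4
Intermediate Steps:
(-443554 - 175946)/W(715, -285) = (-443554 - 175946)/404 = -619500*1/404 = -154875/101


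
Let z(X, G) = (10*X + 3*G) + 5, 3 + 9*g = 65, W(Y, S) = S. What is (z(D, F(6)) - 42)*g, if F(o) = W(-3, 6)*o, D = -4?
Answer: 1922/9 ≈ 213.56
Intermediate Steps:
F(o) = 6*o
g = 62/9 (g = -⅓ + (⅑)*65 = -⅓ + 65/9 = 62/9 ≈ 6.8889)
z(X, G) = 5 + 3*G + 10*X (z(X, G) = (3*G + 10*X) + 5 = 5 + 3*G + 10*X)
(z(D, F(6)) - 42)*g = ((5 + 3*(6*6) + 10*(-4)) - 42)*(62/9) = ((5 + 3*36 - 40) - 42)*(62/9) = ((5 + 108 - 40) - 42)*(62/9) = (73 - 42)*(62/9) = 31*(62/9) = 1922/9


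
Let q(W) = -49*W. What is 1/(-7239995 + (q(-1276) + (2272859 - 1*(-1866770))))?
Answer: -1/3037842 ≈ -3.2918e-7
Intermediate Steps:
1/(-7239995 + (q(-1276) + (2272859 - 1*(-1866770)))) = 1/(-7239995 + (-49*(-1276) + (2272859 - 1*(-1866770)))) = 1/(-7239995 + (62524 + (2272859 + 1866770))) = 1/(-7239995 + (62524 + 4139629)) = 1/(-7239995 + 4202153) = 1/(-3037842) = -1/3037842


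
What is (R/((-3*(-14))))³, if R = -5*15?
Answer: -15625/2744 ≈ -5.6942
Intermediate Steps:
R = -75
(R/((-3*(-14))))³ = (-75/((-3*(-14))))³ = (-75/42)³ = (-75*1/42)³ = (-25/14)³ = -15625/2744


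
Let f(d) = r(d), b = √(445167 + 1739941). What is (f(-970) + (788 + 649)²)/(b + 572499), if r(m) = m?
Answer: 168805337643/46821845699 - 589714*√546277/46821845699 ≈ 3.5960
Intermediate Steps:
b = 2*√546277 (b = √2185108 = 2*√546277 ≈ 1478.2)
f(d) = d
(f(-970) + (788 + 649)²)/(b + 572499) = (-970 + (788 + 649)²)/(2*√546277 + 572499) = (-970 + 1437²)/(572499 + 2*√546277) = (-970 + 2064969)/(572499 + 2*√546277) = 2063999/(572499 + 2*√546277)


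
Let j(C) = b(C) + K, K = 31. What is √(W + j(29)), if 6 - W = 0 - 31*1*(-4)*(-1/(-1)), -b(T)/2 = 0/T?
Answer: I*√87 ≈ 9.3274*I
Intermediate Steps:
b(T) = 0 (b(T) = -0/T = -2*0 = 0)
j(C) = 31 (j(C) = 0 + 31 = 31)
W = -118 (W = 6 - (0 - 31*1*(-4)*(-1/(-1))) = 6 - (0 - (-124)*(-1*(-1))) = 6 - (0 - (-124)) = 6 - (0 - 31*(-4)) = 6 - (0 + 124) = 6 - 1*124 = 6 - 124 = -118)
√(W + j(29)) = √(-118 + 31) = √(-87) = I*√87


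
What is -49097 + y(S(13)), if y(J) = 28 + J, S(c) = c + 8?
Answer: -49048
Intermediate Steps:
S(c) = 8 + c
-49097 + y(S(13)) = -49097 + (28 + (8 + 13)) = -49097 + (28 + 21) = -49097 + 49 = -49048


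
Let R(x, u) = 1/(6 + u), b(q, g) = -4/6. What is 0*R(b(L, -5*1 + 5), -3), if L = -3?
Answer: 0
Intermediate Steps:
b(q, g) = -⅔ (b(q, g) = -4*⅙ = -⅔)
0*R(b(L, -5*1 + 5), -3) = 0/(6 - 3) = 0/3 = 0*(⅓) = 0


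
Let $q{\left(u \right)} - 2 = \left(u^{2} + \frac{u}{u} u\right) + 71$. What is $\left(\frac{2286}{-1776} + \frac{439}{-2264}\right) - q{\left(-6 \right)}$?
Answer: $- \frac{4376085}{41884} \approx -104.48$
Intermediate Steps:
$q{\left(u \right)} = 73 + u + u^{2}$ ($q{\left(u \right)} = 2 + \left(\left(u^{2} + \frac{u}{u} u\right) + 71\right) = 2 + \left(\left(u^{2} + 1 u\right) + 71\right) = 2 + \left(\left(u^{2} + u\right) + 71\right) = 2 + \left(\left(u + u^{2}\right) + 71\right) = 2 + \left(71 + u + u^{2}\right) = 73 + u + u^{2}$)
$\left(\frac{2286}{-1776} + \frac{439}{-2264}\right) - q{\left(-6 \right)} = \left(\frac{2286}{-1776} + \frac{439}{-2264}\right) - \left(73 - 6 + \left(-6\right)^{2}\right) = \left(2286 \left(- \frac{1}{1776}\right) + 439 \left(- \frac{1}{2264}\right)\right) - \left(73 - 6 + 36\right) = \left(- \frac{381}{296} - \frac{439}{2264}\right) - 103 = - \frac{62033}{41884} - 103 = - \frac{4376085}{41884}$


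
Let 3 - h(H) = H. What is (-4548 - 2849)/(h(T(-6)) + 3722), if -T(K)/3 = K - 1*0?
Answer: -7397/3707 ≈ -1.9954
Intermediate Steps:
T(K) = -3*K (T(K) = -3*(K - 1*0) = -3*(K + 0) = -3*K)
h(H) = 3 - H
(-4548 - 2849)/(h(T(-6)) + 3722) = (-4548 - 2849)/((3 - (-3)*(-6)) + 3722) = -7397/((3 - 1*18) + 3722) = -7397/((3 - 18) + 3722) = -7397/(-15 + 3722) = -7397/3707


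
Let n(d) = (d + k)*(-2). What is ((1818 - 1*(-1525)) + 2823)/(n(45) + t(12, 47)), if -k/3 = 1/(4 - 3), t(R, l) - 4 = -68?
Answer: -3083/74 ≈ -41.662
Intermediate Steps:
t(R, l) = -64 (t(R, l) = 4 - 68 = -64)
k = -3 (k = -3/(4 - 3) = -3/1 = -3*1 = -3)
n(d) = 6 - 2*d (n(d) = (d - 3)*(-2) = (-3 + d)*(-2) = 6 - 2*d)
((1818 - 1*(-1525)) + 2823)/(n(45) + t(12, 47)) = ((1818 - 1*(-1525)) + 2823)/((6 - 2*45) - 64) = ((1818 + 1525) + 2823)/((6 - 90) - 64) = (3343 + 2823)/(-84 - 64) = 6166/(-148) = 6166*(-1/148) = -3083/74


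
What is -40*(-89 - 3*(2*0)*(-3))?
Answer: 3560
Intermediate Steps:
-40*(-89 - 3*(2*0)*(-3)) = -40*(-89 - 3*0*(-3)) = -40*(-89 - 0*(-3)) = -40*(-89 - 1*0) = -40*(-89 + 0) = -40*(-89) = 3560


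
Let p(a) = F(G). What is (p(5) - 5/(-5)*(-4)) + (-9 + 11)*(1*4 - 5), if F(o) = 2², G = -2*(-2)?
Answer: -2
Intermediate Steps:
G = 4
F(o) = 4
p(a) = 4
(p(5) - 5/(-5)*(-4)) + (-9 + 11)*(1*4 - 5) = (4 - 5/(-5)*(-4)) + (-9 + 11)*(1*4 - 5) = (4 - 5*(-⅕)*(-4)) + 2*(4 - 5) = (4 + 1*(-4)) + 2*(-1) = (4 - 4) - 2 = 0 - 2 = -2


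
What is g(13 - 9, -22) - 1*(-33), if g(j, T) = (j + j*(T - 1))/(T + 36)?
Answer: 187/7 ≈ 26.714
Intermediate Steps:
g(j, T) = (j + j*(-1 + T))/(36 + T)
g(13 - 9, -22) - 1*(-33) = -22*(13 - 9)/(36 - 22) - 1*(-33) = -22*4/14 + 33 = -22*4*1/14 + 33 = -44/7 + 33 = 187/7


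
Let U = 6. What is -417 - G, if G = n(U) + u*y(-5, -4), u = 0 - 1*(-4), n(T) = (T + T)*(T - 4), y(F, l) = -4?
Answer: -425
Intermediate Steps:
n(T) = 2*T*(-4 + T) (n(T) = (2*T)*(-4 + T) = 2*T*(-4 + T))
u = 4 (u = 0 + 4 = 4)
G = 8 (G = 2*6*(-4 + 6) + 4*(-4) = 2*6*2 - 16 = 24 - 16 = 8)
-417 - G = -417 - 1*8 = -417 - 8 = -425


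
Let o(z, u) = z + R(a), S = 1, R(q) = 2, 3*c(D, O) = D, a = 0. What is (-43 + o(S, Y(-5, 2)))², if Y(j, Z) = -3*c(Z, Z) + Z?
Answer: 1600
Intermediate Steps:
c(D, O) = D/3
Y(j, Z) = 0 (Y(j, Z) = -Z + Z = 0)
o(z, u) = 2 + z (o(z, u) = z + 2 = 2 + z)
(-43 + o(S, Y(-5, 2)))² = (-43 + (2 + 1))² = (-43 + 3)² = (-40)² = 1600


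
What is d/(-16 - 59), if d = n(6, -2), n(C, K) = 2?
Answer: -2/75 ≈ -0.026667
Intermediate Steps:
d = 2
d/(-16 - 59) = 2/(-16 - 59) = 2/(-75) = -1/75*2 = -2/75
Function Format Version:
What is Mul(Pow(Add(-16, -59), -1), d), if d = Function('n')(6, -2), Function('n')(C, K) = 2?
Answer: Rational(-2, 75) ≈ -0.026667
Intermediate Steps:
d = 2
Mul(Pow(Add(-16, -59), -1), d) = Mul(Pow(Add(-16, -59), -1), 2) = Mul(Pow(-75, -1), 2) = Mul(Rational(-1, 75), 2) = Rational(-2, 75)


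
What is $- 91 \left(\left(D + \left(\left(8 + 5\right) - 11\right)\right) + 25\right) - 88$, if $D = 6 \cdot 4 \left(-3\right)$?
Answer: $4007$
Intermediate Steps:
$D = -72$ ($D = 24 \left(-3\right) = -72$)
$- 91 \left(\left(D + \left(\left(8 + 5\right) - 11\right)\right) + 25\right) - 88 = - 91 \left(\left(-72 + \left(\left(8 + 5\right) - 11\right)\right) + 25\right) - 88 = - 91 \left(\left(-72 + \left(13 - 11\right)\right) + 25\right) - 88 = - 91 \left(\left(-72 + 2\right) + 25\right) - 88 = - 91 \left(-70 + 25\right) - 88 = \left(-91\right) \left(-45\right) - 88 = 4095 - 88 = 4007$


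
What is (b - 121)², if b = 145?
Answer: 576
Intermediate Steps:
(b - 121)² = (145 - 121)² = 24² = 576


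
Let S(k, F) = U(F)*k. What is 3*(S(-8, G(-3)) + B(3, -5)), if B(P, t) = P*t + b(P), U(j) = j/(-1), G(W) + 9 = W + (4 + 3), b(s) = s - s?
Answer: -165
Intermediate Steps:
b(s) = 0
G(W) = -2 + W (G(W) = -9 + (W + (4 + 3)) = -9 + (W + 7) = -9 + (7 + W) = -2 + W)
U(j) = -j (U(j) = j*(-1) = -j)
B(P, t) = P*t (B(P, t) = P*t + 0 = P*t)
S(k, F) = -F*k (S(k, F) = (-F)*k = -F*k)
3*(S(-8, G(-3)) + B(3, -5)) = 3*(-1*(-2 - 3)*(-8) + 3*(-5)) = 3*(-1*(-5)*(-8) - 15) = 3*(-40 - 15) = 3*(-55) = -165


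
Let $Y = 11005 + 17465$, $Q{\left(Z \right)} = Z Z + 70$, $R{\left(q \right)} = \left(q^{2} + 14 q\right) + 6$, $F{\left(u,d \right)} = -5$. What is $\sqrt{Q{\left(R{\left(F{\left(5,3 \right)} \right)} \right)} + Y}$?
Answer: $\sqrt{30061} \approx 173.38$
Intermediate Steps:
$R{\left(q \right)} = 6 + q^{2} + 14 q$
$Q{\left(Z \right)} = 70 + Z^{2}$ ($Q{\left(Z \right)} = Z^{2} + 70 = 70 + Z^{2}$)
$Y = 28470$
$\sqrt{Q{\left(R{\left(F{\left(5,3 \right)} \right)} \right)} + Y} = \sqrt{\left(70 + \left(6 + \left(-5\right)^{2} + 14 \left(-5\right)\right)^{2}\right) + 28470} = \sqrt{\left(70 + \left(6 + 25 - 70\right)^{2}\right) + 28470} = \sqrt{\left(70 + \left(-39\right)^{2}\right) + 28470} = \sqrt{\left(70 + 1521\right) + 28470} = \sqrt{1591 + 28470} = \sqrt{30061}$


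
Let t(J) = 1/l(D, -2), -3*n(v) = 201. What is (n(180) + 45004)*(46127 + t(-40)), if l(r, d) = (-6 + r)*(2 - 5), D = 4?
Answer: 4145632977/2 ≈ 2.0728e+9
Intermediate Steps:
n(v) = -67 (n(v) = -1/3*201 = -67)
l(r, d) = 18 - 3*r (l(r, d) = (-6 + r)*(-3) = 18 - 3*r)
t(J) = 1/6 (t(J) = 1/(18 - 3*4) = 1/(18 - 12) = 1/6)
(n(180) + 45004)*(46127 + t(-40)) = (-67 + 45004)*(46127 + 1/6) = 44937*(276763/6) = 4145632977/2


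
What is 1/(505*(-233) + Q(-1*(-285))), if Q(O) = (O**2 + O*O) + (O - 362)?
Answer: 1/44708 ≈ 2.2367e-5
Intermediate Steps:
Q(O) = -362 + O + 2*O**2 (Q(O) = (O**2 + O**2) + (-362 + O) = 2*O**2 + (-362 + O) = -362 + O + 2*O**2)
1/(505*(-233) + Q(-1*(-285))) = 1/(505*(-233) + (-362 - 1*(-285) + 2*(-1*(-285))**2)) = 1/(-117665 + (-362 + 285 + 2*285**2)) = 1/(-117665 + (-362 + 285 + 2*81225)) = 1/(-117665 + (-362 + 285 + 162450)) = 1/(-117665 + 162373) = 1/44708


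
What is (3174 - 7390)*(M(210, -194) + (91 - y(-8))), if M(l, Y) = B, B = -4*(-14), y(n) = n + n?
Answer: -687208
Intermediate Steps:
y(n) = 2*n
B = 56
M(l, Y) = 56
(3174 - 7390)*(M(210, -194) + (91 - y(-8))) = (3174 - 7390)*(56 + (91 - 2*(-8))) = -4216*(56 + (91 - 1*(-16))) = -4216*(56 + (91 + 16)) = -4216*(56 + 107) = -4216*163 = -687208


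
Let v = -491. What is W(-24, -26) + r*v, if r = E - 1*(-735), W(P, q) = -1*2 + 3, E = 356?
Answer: -535680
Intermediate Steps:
W(P, q) = 1 (W(P, q) = -2 + 3 = 1)
r = 1091 (r = 356 - 1*(-735) = 356 + 735 = 1091)
W(-24, -26) + r*v = 1 + 1091*(-491) = 1 - 535681 = -535680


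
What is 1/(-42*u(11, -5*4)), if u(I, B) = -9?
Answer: 1/378 ≈ 0.0026455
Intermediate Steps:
1/(-42*u(11, -5*4)) = 1/(-42*(-9)) = 1/378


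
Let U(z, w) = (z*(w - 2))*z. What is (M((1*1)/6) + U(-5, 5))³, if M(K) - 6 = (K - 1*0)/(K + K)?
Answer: 4330747/8 ≈ 5.4134e+5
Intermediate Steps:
M(K) = 13/2 (M(K) = 6 + (K - 1*0)/(K + K) = 6 + (K + 0)/((2*K)) = 6 + K*(1/(2*K)) = 6 + ½ = 13/2)
U(z, w) = z²*(-2 + w) (U(z, w) = (z*(-2 + w))*z = z²*(-2 + w))
(M((1*1)/6) + U(-5, 5))³ = (13/2 + (-5)²*(-2 + 5))³ = (13/2 + 25*3)³ = (13/2 + 75)³ = (163/2)³ = 4330747/8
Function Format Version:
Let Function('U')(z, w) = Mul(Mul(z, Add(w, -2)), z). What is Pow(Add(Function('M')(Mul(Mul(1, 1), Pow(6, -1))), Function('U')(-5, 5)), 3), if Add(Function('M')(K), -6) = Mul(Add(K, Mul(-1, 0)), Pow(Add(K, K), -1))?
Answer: Rational(4330747, 8) ≈ 5.4134e+5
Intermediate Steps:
Function('M')(K) = Rational(13, 2) (Function('M')(K) = Add(6, Mul(Add(K, Mul(-1, 0)), Pow(Add(K, K), -1))) = Add(6, Mul(Add(K, 0), Pow(Mul(2, K), -1))) = Add(6, Mul(K, Mul(Rational(1, 2), Pow(K, -1)))) = Add(6, Rational(1, 2)) = Rational(13, 2))
Function('U')(z, w) = Mul(Pow(z, 2), Add(-2, w)) (Function('U')(z, w) = Mul(Mul(z, Add(-2, w)), z) = Mul(Pow(z, 2), Add(-2, w)))
Pow(Add(Function('M')(Mul(Mul(1, 1), Pow(6, -1))), Function('U')(-5, 5)), 3) = Pow(Add(Rational(13, 2), Mul(Pow(-5, 2), Add(-2, 5))), 3) = Pow(Add(Rational(13, 2), Mul(25, 3)), 3) = Pow(Add(Rational(13, 2), 75), 3) = Pow(Rational(163, 2), 3) = Rational(4330747, 8)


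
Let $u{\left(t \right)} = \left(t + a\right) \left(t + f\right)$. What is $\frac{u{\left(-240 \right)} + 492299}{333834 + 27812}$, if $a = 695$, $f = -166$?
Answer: $\frac{307569}{361646} \approx 0.85047$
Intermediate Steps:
$u{\left(t \right)} = \left(-166 + t\right) \left(695 + t\right)$ ($u{\left(t \right)} = \left(t + 695\right) \left(t - 166\right) = \left(695 + t\right) \left(-166 + t\right) = \left(-166 + t\right) \left(695 + t\right)$)
$\frac{u{\left(-240 \right)} + 492299}{333834 + 27812} = \frac{\left(-115370 + \left(-240\right)^{2} + 529 \left(-240\right)\right) + 492299}{333834 + 27812} = \frac{\left(-115370 + 57600 - 126960\right) + 492299}{361646} = \left(-184730 + 492299\right) \frac{1}{361646} = 307569 \cdot \frac{1}{361646} = \frac{307569}{361646}$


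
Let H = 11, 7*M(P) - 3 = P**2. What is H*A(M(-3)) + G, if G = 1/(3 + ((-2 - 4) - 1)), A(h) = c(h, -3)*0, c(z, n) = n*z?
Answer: -1/4 ≈ -0.25000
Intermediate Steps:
M(P) = 3/7 + P**2/7
A(h) = 0 (A(h) = -3*h*0 = 0)
G = -1/4 (G = 1/(3 + (-6 - 1)) = 1/(3 - 7) = 1/(-4) = -1/4 ≈ -0.25000)
H*A(M(-3)) + G = 11*0 - 1/4 = 0 - 1/4 = -1/4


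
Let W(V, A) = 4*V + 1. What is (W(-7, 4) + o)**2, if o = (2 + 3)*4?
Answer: 49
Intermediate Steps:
W(V, A) = 1 + 4*V
o = 20 (o = 5*4 = 20)
(W(-7, 4) + o)**2 = ((1 + 4*(-7)) + 20)**2 = ((1 - 28) + 20)**2 = (-27 + 20)**2 = (-7)**2 = 49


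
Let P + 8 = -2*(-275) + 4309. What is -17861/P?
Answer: -17861/4851 ≈ -3.6819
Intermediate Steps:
P = 4851 (P = -8 + (-2*(-275) + 4309) = -8 + (550 + 4309) = -8 + 4859 = 4851)
-17861/P = -17861/4851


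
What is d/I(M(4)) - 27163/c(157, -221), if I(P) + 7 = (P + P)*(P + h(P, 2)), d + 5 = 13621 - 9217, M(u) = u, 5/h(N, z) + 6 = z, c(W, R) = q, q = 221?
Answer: 564734/3315 ≈ 170.36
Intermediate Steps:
c(W, R) = 221
h(N, z) = 5/(-6 + z)
d = 4399 (d = -5 + (13621 - 9217) = -5 + 4404 = 4399)
I(P) = -7 + 2*P*(-5/4 + P) (I(P) = -7 + (P + P)*(P + 5/(-6 + 2)) = -7 + (2*P)*(P + 5/(-4)) = -7 + (2*P)*(P + 5*(-¼)) = -7 + (2*P)*(P - 5/4) = -7 + (2*P)*(-5/4 + P) = -7 + 2*P*(-5/4 + P))
d/I(M(4)) - 27163/c(157, -221) = 4399/(-7 + 2*4² - 5/2*4) - 27163/221 = 4399/(-7 + 2*16 - 10) - 27163*1/221 = 4399/(-7 + 32 - 10) - 27163/221 = 4399/15 - 27163/221 = 564734/3315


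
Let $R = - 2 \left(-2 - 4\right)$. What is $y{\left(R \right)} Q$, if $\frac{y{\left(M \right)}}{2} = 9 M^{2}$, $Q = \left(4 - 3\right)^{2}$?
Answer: $2592$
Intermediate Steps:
$Q = 1$ ($Q = 1^{2} = 1$)
$R = 12$ ($R = \left(-2\right) \left(-6\right) = 12$)
$y{\left(M \right)} = 18 M^{2}$ ($y{\left(M \right)} = 2 \cdot 9 M^{2} = 18 M^{2}$)
$y{\left(R \right)} Q = 18 \cdot 12^{2} \cdot 1 = 18 \cdot 144 \cdot 1 = 2592 \cdot 1 = 2592$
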